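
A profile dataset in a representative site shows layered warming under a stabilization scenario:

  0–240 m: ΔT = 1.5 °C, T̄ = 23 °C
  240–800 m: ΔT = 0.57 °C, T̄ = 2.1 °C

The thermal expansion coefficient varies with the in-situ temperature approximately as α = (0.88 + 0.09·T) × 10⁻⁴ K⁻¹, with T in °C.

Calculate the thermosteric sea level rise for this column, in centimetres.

Layer 1: α = (0.88 + 0.09×23)×10⁻⁴ = 2.95×10⁻⁴ K⁻¹
Layer 2: α = (0.88 + 0.09×2.1)×10⁻⁴ = 1.069×10⁻⁴ K⁻¹
2.95×10⁻⁴ × 1.5 × 240 = 0.10620 m
0.57 × 560 × 1.069×10⁻⁴ = 0.03412248 m
Δh = 0.10620 + 0.03412248 = 0.14032248 m

14 cm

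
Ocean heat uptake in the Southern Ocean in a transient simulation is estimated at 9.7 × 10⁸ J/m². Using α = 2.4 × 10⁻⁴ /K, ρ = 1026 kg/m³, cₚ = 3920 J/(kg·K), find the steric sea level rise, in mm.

Δh = αQ/(ρcₚ) = 2.4×10⁻⁴ × 9.7×10⁸ / (1026 × 3920) ≈ 0.057883 m

about 58 mm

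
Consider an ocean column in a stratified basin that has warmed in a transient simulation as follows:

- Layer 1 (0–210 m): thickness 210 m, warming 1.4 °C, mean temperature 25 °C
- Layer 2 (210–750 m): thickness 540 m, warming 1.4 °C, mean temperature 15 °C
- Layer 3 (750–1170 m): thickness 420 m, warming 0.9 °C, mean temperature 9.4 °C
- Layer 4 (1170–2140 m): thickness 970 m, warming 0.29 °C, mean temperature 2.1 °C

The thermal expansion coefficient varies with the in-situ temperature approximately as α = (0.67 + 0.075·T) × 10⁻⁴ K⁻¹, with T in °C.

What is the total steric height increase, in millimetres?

290 mm of thermosteric rise

Layer 1: α = (0.67 + 0.075×25)×10⁻⁴ = 2.545×10⁻⁴ K⁻¹
Layer 2: α = (0.67 + 0.075×15)×10⁻⁴ = 1.795×10⁻⁴ K⁻¹
Layer 3: α = (0.67 + 0.075×9.4)×10⁻⁴ = 1.375×10⁻⁴ K⁻¹
Layer 4: α = (0.67 + 0.075×2.1)×10⁻⁴ = 0.8275×10⁻⁴ K⁻¹
Layer 1: 210 × 1.4 × 2.545×10⁻⁴ = 0.074823 m
1.4 × 540 × 1.795×10⁻⁴ = 0.135702 m
Layer 3: 420 × 1.375×10⁻⁴ × 0.9 = 0.051975 m
Layer 4: 0.29 × 970 × 0.8275×10⁻⁴ = 0.023277575 m
Δh = 0.074823 + 0.135702 + 0.051975 + 0.023277575 = 0.285777575 m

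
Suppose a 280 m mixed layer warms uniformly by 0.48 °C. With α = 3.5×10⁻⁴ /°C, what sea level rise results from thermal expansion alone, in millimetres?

Δh = αΔT·H = 3.5×10⁻⁴ × 0.48 × 280 = 0.04704 m

47 mm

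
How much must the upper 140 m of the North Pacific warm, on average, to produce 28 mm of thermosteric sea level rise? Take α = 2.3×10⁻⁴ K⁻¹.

ΔT ≈ 0.870 K

ΔT = Δh/(αH) = 0.028 / (2.3×10⁻⁴ × 140) ≈ 0.8696 K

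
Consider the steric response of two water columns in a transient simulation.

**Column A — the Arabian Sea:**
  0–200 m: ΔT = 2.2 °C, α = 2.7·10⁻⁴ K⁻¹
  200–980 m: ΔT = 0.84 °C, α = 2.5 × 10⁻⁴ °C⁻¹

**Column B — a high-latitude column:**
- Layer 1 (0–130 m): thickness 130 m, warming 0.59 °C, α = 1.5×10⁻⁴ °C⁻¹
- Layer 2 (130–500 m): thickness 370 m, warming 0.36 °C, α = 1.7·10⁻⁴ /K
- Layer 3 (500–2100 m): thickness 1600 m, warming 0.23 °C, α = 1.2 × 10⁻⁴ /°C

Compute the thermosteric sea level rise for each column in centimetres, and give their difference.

Δh_A ≈ 28.3 cm, Δh_B ≈ 7.83 cm; difference ≈ 20.4 cm

A Layer 1: 2.7×10⁻⁴ × 200 × 2.2 = 0.11880 m
A Layer 2: 0.84 × 2.5×10⁻⁴ × 780 = 0.16380 m
A total: 0.28260 m
B Layer 1: 1.5×10⁻⁴ × 130 × 0.59 = 0.011505 m
B Layer 2: 1.7×10⁻⁴ × 0.36 × 370 = 0.022644 m
B 1.2×10⁻⁴ × 0.23 × 1600 = 0.04416 m
B total: 0.078309 m
Difference: 0.28260 − 0.078309 = 0.204291 m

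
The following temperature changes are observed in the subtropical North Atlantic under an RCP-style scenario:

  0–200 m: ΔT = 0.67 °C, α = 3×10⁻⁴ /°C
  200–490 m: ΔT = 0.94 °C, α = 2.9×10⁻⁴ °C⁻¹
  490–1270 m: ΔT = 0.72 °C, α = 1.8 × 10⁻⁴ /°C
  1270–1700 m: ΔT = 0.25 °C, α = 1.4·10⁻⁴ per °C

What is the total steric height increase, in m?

0.235 m

200 × 0.67 × 3×10⁻⁴ = 0.04020 m
200–490 m: 0.94 × 290 × 2.9×10⁻⁴ = 0.079054 m
490–1270 m: 780 × 1.8×10⁻⁴ × 0.72 = 0.101088 m
1270–1700 m: 0.25 × 430 × 1.4×10⁻⁴ = 0.01505 m
Δh = 0.04020 + 0.079054 + 0.101088 + 0.01505 = 0.235392 m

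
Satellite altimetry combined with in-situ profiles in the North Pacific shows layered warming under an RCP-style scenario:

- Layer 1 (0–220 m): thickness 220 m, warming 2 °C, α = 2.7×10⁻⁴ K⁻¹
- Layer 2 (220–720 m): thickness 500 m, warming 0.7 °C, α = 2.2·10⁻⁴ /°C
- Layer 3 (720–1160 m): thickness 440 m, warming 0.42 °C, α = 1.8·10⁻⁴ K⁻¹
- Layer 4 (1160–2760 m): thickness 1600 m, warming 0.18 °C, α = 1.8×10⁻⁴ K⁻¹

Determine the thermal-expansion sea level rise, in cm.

28 cm

2.7×10⁻⁴ × 2 × 220 = 0.11880 m
Layer 2: 0.7 × 2.2×10⁻⁴ × 500 = 0.07700 m
Layer 3: 440 × 1.8×10⁻⁴ × 0.42 = 0.033264 m
Layer 4: 0.18 × 1600 × 1.8×10⁻⁴ = 0.05184 m
Δh = 0.11880 + 0.07700 + 0.033264 + 0.05184 = 0.280904 m ≈ 28 cm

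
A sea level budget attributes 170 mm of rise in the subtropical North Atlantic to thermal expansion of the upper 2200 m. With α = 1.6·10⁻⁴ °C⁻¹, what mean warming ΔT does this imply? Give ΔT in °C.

ΔT = Δh/(αH) = 0.17 / (1.6×10⁻⁴ × 2200) ≈ 0.4830 °C

about 0.483 °C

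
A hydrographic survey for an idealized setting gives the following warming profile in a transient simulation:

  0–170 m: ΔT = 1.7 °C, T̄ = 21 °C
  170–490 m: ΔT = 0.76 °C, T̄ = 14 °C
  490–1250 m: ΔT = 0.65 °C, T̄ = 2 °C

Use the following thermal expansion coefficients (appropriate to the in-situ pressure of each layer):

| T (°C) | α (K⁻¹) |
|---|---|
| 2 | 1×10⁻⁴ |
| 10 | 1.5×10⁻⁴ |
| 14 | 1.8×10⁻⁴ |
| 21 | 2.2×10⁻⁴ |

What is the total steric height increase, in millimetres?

Layer 1 at 21 °C → α = 2.2×10⁻⁴ K⁻¹
Layer 2 at 14 °C → α = 1.8×10⁻⁴ K⁻¹
Layer 3 at 2 °C → α = 1×10⁻⁴ K⁻¹
Layer 1: 170 × 1.7 × 2.2×10⁻⁴ = 0.06358 m
1.8×10⁻⁴ × 320 × 0.76 = 0.043776 m
Layer 3: 0.65 × 760 × 1×10⁻⁴ = 0.04940 m
Δh = 0.06358 + 0.043776 + 0.04940 = 0.156756 m

about 157 mm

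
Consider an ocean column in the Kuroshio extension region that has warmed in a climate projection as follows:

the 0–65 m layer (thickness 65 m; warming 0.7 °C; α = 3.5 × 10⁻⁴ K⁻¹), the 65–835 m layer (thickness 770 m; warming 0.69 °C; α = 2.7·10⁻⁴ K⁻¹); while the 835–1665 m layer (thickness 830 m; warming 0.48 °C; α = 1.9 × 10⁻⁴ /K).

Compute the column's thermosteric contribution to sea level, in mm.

3.5×10⁻⁴ × 0.7 × 65 = 0.015925 m
Layer 2: 0.69 × 2.7×10⁻⁴ × 770 = 0.143451 m
835–1665 m: 830 × 0.48 × 1.9×10⁻⁴ = 0.075696 m
Δh = 0.015925 + 0.143451 + 0.075696 = 0.235072 m ≈ 240 mm

240 mm of thermosteric rise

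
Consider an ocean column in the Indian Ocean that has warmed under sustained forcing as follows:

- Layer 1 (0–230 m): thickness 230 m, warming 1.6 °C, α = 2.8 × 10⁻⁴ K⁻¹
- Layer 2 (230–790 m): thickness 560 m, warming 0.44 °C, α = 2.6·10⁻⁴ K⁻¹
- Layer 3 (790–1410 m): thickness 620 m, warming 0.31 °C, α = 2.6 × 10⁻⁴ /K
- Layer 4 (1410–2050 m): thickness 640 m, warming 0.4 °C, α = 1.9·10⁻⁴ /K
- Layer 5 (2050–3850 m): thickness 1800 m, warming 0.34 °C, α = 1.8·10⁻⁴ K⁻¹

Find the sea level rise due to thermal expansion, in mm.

about 380 mm

1.6 × 2.8×10⁻⁴ × 230 = 0.10304 m
230–790 m: 2.6×10⁻⁴ × 560 × 0.44 = 0.064064 m
0.31 × 620 × 2.6×10⁻⁴ = 0.049972 m
1410–2050 m: 1.9×10⁻⁴ × 0.4 × 640 = 0.04864 m
2050–3850 m: 0.34 × 1.8×10⁻⁴ × 1800 = 0.11016 m
Δh = 0.10304 + 0.064064 + 0.049972 + 0.04864 + 0.11016 = 0.375876 m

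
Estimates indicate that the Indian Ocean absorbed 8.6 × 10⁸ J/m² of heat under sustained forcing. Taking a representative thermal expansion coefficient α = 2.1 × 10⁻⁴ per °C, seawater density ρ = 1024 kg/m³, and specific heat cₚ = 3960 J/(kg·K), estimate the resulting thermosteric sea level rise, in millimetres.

44.5 mm

Δh = αQ/(ρcₚ) = 2.1×10⁻⁴ × 8.6×10⁸ / (1024 × 3960) ≈ 0.044537 m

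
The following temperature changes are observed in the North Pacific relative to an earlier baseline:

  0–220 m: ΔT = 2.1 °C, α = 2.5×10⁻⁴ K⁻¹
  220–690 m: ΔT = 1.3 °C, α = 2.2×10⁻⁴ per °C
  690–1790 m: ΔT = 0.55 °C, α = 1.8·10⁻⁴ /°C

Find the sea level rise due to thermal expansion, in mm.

2.5×10⁻⁴ × 2.1 × 220 = 0.11550 m
Layer 2: 2.2×10⁻⁴ × 470 × 1.3 = 0.13442 m
Layer 3: 0.55 × 1.8×10⁻⁴ × 1100 = 0.10890 m
Δh = 0.11550 + 0.13442 + 0.10890 = 0.35882 m ≈ 359 mm

359 mm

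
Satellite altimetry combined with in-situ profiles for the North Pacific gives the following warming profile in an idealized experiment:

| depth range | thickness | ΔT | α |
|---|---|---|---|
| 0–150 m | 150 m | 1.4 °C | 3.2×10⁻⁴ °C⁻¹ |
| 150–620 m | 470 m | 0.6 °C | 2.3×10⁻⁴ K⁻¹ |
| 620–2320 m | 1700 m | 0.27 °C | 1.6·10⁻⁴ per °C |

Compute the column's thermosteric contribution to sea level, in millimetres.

Δh ≈ 210 mm

150 × 1.4 × 3.2×10⁻⁴ = 0.06720 m
150–620 m: 2.3×10⁻⁴ × 0.6 × 470 = 0.06486 m
620–2320 m: 0.27 × 1.6×10⁻⁴ × 1700 = 0.07344 m
Δh = 0.06720 + 0.06486 + 0.07344 = 0.20550 m ≈ 210 mm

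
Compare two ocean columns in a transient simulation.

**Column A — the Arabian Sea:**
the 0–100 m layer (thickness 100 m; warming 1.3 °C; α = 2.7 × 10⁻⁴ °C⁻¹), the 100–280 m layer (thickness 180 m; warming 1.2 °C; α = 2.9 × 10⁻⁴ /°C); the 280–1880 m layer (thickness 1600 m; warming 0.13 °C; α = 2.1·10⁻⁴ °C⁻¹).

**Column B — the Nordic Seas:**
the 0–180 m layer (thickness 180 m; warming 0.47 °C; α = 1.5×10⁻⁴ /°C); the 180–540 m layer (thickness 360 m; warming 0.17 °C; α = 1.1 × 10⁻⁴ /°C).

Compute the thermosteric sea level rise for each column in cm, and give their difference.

A 2.7×10⁻⁴ × 100 × 1.3 = 0.03510 m
A 100–280 m: 2.9×10⁻⁴ × 180 × 1.2 = 0.06264 m
A 280–1880 m: 1600 × 0.13 × 2.1×10⁻⁴ = 0.04368 m
A total: 0.14142 m
B 0–180 m: 180 × 0.47 × 1.5×10⁻⁴ = 0.01269 m
B 1.1×10⁻⁴ × 0.17 × 360 = 0.006732 m
B total: 0.019422 m
Difference: 0.14142 − 0.019422 = 0.121998 m

Δh_A ≈ 14 cm, Δh_B ≈ 1.9 cm; difference ≈ 12 cm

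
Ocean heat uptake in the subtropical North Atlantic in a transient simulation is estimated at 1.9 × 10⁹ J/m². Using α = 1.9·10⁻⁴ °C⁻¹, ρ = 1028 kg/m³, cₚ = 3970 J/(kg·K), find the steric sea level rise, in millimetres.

about 88.5 mm

Δh = αQ/(ρcₚ) = 1.9×10⁻⁴ × 1.9×10⁹ / (1028 × 3970) ≈ 0.088455 m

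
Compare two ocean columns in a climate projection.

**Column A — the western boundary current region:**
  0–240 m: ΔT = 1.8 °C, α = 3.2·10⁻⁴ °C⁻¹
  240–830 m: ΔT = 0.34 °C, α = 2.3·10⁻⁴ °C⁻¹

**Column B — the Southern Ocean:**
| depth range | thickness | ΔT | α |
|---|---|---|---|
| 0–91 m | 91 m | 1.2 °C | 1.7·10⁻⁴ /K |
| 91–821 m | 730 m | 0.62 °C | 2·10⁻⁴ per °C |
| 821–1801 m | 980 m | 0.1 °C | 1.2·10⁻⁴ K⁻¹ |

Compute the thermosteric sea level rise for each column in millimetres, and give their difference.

A: 184 mm; B: 121 mm; difference 63.5 mm

A 0–240 m: 3.2×10⁻⁴ × 240 × 1.8 = 0.13824 m
A 240–830 m: 2.3×10⁻⁴ × 590 × 0.34 = 0.046138 m
A total: 0.184378 m
B 0–91 m: 91 × 1.2 × 1.7×10⁻⁴ = 0.018564 m
B 730 × 2×10⁻⁴ × 0.62 = 0.09052 m
B 0.1 × 1.2×10⁻⁴ × 980 = 0.01176 m
B total: 0.120844 m
Difference: 0.184378 − 0.120844 = 0.063534 m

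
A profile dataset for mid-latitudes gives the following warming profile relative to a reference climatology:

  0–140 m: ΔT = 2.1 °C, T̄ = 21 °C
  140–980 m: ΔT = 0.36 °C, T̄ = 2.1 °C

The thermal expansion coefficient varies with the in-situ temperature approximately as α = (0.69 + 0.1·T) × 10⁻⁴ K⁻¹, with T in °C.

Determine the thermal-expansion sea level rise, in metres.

Layer 1: α = (0.69 + 0.1×21)×10⁻⁴ = 2.79×10⁻⁴ K⁻¹
Layer 2: α = (0.69 + 0.1×2.1)×10⁻⁴ = 0.9×10⁻⁴ K⁻¹
0–140 m: 2.79×10⁻⁴ × 140 × 2.1 = 0.082026 m
140–980 m: 840 × 0.9×10⁻⁴ × 0.36 = 0.027216 m
Δh = 0.082026 + 0.027216 = 0.109242 m ≈ 0.109 m

Δh = 0.109 m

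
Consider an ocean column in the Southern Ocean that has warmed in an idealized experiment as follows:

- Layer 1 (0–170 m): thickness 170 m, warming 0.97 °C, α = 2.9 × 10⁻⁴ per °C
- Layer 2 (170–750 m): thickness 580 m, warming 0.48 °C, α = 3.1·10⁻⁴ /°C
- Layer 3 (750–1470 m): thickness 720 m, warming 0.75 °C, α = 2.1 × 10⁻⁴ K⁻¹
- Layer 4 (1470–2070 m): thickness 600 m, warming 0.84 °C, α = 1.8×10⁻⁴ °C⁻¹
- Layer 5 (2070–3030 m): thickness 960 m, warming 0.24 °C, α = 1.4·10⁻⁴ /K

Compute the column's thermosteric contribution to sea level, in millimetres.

Δh ≈ 370 mm

0.97 × 2.9×10⁻⁴ × 170 = 0.047821 m
3.1×10⁻⁴ × 580 × 0.48 = 0.086304 m
Layer 3: 0.75 × 2.1×10⁻⁴ × 720 = 0.11340 m
Layer 4: 600 × 0.84 × 1.8×10⁻⁴ = 0.09072 m
Layer 5: 0.24 × 1.4×10⁻⁴ × 960 = 0.032256 m
Δh = 0.047821 + 0.086304 + 0.11340 + 0.09072 + 0.032256 = 0.370501 m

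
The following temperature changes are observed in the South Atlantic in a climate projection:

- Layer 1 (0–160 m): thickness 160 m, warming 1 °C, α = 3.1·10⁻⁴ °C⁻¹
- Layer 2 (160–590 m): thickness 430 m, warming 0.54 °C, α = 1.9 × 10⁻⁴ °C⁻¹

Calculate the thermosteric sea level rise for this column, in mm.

Δh ≈ 94 mm

3.1×10⁻⁴ × 160 × 1 = 0.04960 m
160–590 m: 430 × 0.54 × 1.9×10⁻⁴ = 0.044118 m
Δh = 0.04960 + 0.044118 = 0.093718 m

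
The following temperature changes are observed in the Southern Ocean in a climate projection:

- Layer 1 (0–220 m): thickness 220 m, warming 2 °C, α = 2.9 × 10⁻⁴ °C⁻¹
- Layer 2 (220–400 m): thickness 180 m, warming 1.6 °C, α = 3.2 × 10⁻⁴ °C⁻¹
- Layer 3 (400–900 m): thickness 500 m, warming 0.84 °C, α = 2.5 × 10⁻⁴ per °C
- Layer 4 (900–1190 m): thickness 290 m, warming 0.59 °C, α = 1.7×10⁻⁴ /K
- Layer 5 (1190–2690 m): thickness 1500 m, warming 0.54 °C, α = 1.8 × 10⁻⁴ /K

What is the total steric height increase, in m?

0–220 m: 2.9×10⁻⁴ × 2 × 220 = 0.12760 m
Layer 2: 180 × 3.2×10⁻⁴ × 1.6 = 0.09216 m
500 × 2.5×10⁻⁴ × 0.84 = 0.10500 m
1.7×10⁻⁴ × 0.59 × 290 = 0.029087 m
1190–2690 m: 0.54 × 1.8×10⁻⁴ × 1500 = 0.14580 m
Δh = 0.12760 + 0.09216 + 0.10500 + 0.029087 + 0.14580 = 0.499647 m

0.50 m of thermosteric rise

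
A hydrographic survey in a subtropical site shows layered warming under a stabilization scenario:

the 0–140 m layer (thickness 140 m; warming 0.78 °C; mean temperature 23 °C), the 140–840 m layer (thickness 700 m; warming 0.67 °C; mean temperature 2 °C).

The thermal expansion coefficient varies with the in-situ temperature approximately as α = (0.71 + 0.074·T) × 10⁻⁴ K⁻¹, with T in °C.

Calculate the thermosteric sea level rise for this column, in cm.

Δh ≈ 6.66 cm

Layer 1: α = (0.71 + 0.074×23)×10⁻⁴ = 2.412×10⁻⁴ K⁻¹
Layer 2: α = (0.71 + 0.074×2)×10⁻⁴ = 0.858×10⁻⁴ K⁻¹
2.412×10⁻⁴ × 0.78 × 140 = 0.02633904 m
140–840 m: 700 × 0.67 × 0.858×10⁻⁴ = 0.0402402 m
Δh = 0.02633904 + 0.0402402 = 0.06657924 m ≈ 6.66 cm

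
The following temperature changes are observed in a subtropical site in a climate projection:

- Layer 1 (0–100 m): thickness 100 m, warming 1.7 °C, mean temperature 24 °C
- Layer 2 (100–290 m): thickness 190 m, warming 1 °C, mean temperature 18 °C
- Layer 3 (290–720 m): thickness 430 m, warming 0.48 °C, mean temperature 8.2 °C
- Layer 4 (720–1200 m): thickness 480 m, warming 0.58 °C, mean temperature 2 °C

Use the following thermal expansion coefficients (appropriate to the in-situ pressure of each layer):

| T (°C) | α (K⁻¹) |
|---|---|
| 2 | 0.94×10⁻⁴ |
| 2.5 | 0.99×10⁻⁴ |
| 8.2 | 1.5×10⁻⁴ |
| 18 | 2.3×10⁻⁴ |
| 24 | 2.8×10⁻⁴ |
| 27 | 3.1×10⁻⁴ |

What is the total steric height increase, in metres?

0.148 m of thermosteric rise

Layer 1 at 24 °C → α = 2.8×10⁻⁴ K⁻¹
Layer 2 at 18 °C → α = 2.3×10⁻⁴ K⁻¹
Layer 3 at 8.2 °C → α = 1.5×10⁻⁴ K⁻¹
Layer 4 at 2 °C → α = 0.94×10⁻⁴ K⁻¹
1.7 × 2.8×10⁻⁴ × 100 = 0.04760 m
100–290 m: 190 × 2.3×10⁻⁴ × 1 = 0.04370 m
290–720 m: 1.5×10⁻⁴ × 430 × 0.48 = 0.03096 m
Layer 4: 480 × 0.94×10⁻⁴ × 0.58 = 0.0261696 m
Δh = 0.04760 + 0.04370 + 0.03096 + 0.0261696 = 0.1484296 m ≈ 0.148 m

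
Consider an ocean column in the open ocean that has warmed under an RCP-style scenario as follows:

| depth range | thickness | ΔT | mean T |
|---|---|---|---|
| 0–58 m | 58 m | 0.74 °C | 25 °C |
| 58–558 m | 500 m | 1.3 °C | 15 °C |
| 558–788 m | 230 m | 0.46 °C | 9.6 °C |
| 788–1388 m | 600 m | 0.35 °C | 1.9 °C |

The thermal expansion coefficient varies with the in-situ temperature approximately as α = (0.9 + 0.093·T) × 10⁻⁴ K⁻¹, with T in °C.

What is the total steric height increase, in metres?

Layer 1: α = (0.9 + 0.093×25)×10⁻⁴ = 3.225×10⁻⁴ K⁻¹
Layer 2: α = (0.9 + 0.093×15)×10⁻⁴ = 2.295×10⁻⁴ K⁻¹
Layer 3: α = (0.9 + 0.093×9.6)×10⁻⁴ = 1.7928×10⁻⁴ K⁻¹
Layer 4: α = (0.9 + 0.093×1.9)×10⁻⁴ = 1.0767×10⁻⁴ K⁻¹
Layer 1: 0.74 × 58 × 3.225×10⁻⁴ = 0.0138417 m
500 × 1.3 × 2.295×10⁻⁴ = 0.149175 m
558–788 m: 0.46 × 230 × 1.7928×10⁻⁴ = 0.018967824 m
Layer 4: 1.0767×10⁻⁴ × 0.35 × 600 = 0.0226107 m
Δh = 0.0138417 + 0.149175 + 0.018967824 + 0.0226107 = 0.204595224 m ≈ 0.205 m

Δh ≈ 0.205 m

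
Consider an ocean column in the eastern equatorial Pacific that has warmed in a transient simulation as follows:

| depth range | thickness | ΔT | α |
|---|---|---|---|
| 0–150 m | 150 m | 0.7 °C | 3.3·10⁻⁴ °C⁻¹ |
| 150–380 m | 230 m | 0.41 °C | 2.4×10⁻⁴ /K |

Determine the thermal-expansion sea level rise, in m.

0.7 × 3.3×10⁻⁴ × 150 = 0.03465 m
Layer 2: 2.4×10⁻⁴ × 0.41 × 230 = 0.022632 m
Δh = 0.03465 + 0.022632 = 0.057282 m

about 0.0573 m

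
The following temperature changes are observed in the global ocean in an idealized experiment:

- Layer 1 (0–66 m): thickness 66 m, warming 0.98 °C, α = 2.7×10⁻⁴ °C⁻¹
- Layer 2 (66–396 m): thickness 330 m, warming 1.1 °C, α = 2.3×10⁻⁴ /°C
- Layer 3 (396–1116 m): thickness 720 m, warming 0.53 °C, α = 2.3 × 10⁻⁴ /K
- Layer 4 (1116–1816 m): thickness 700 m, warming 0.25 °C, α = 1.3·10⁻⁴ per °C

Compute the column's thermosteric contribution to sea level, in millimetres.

Layer 1: 66 × 2.7×10⁻⁴ × 0.98 = 0.0174636 m
66–396 m: 1.1 × 330 × 2.3×10⁻⁴ = 0.08349 m
396–1116 m: 2.3×10⁻⁴ × 720 × 0.53 = 0.087768 m
1116–1816 m: 700 × 0.25 × 1.3×10⁻⁴ = 0.02275 m
Δh = 0.0174636 + 0.08349 + 0.087768 + 0.02275 = 0.2114716 m ≈ 211 mm

about 211 mm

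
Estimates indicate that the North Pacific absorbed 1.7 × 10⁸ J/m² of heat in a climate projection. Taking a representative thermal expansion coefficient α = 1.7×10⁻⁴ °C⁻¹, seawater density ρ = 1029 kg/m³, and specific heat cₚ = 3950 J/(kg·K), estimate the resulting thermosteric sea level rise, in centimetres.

about 0.711 cm

Δh = αQ/(ρcₚ) = 1.7×10⁻⁴ × 1.7×10⁸ / (1029 × 3950) ≈ 0.0071103 m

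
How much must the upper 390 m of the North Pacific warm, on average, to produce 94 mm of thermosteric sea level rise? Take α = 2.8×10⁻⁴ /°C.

ΔT ≈ 0.861 °C

ΔT = Δh/(αH) = 0.094 / (2.8×10⁻⁴ × 390) ≈ 0.8608 °C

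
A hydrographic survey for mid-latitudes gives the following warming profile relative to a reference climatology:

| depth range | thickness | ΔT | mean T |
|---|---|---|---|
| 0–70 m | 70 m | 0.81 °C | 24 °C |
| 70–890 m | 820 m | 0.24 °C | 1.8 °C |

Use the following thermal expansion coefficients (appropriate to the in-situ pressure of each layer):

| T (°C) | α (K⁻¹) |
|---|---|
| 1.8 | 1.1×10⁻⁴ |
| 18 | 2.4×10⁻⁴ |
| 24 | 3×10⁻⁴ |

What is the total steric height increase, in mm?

Layer 1 at 24 °C → α = 3×10⁻⁴ K⁻¹
Layer 2 at 1.8 °C → α = 1.1×10⁻⁴ K⁻¹
0–70 m: 70 × 0.81 × 3×10⁻⁴ = 0.01701 m
70–890 m: 1.1×10⁻⁴ × 0.24 × 820 = 0.021648 m
Δh = 0.01701 + 0.021648 = 0.038658 m

38.7 mm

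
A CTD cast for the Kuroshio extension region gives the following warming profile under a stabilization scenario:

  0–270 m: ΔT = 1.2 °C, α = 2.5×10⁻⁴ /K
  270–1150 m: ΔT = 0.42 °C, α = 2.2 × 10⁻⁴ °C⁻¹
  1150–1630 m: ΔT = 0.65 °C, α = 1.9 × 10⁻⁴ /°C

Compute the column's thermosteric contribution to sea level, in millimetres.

222 mm of thermosteric rise

1.2 × 270 × 2.5×10⁻⁴ = 0.08100 m
Layer 2: 0.42 × 880 × 2.2×10⁻⁴ = 0.081312 m
480 × 1.9×10⁻⁴ × 0.65 = 0.05928 m
Δh = 0.08100 + 0.081312 + 0.05928 = 0.221592 m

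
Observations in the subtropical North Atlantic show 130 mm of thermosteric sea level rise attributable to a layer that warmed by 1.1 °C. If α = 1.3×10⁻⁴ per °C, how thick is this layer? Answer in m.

910 m

H = Δh/(αΔT) = 0.13 / (1.3×10⁻⁴ × 1.1) ≈ 909.1 m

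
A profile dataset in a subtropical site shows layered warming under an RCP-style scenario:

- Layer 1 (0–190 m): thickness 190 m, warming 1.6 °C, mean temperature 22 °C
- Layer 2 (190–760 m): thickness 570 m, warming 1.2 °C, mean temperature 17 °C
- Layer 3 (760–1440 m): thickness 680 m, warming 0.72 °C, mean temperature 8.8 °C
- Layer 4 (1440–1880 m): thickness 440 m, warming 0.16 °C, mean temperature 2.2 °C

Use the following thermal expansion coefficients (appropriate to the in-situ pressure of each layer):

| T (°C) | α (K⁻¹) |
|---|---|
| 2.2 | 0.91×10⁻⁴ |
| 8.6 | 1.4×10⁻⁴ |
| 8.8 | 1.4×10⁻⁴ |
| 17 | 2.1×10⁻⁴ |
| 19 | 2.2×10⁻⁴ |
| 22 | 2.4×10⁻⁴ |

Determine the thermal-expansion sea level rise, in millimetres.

Layer 1 at 22 °C → α = 2.4×10⁻⁴ K⁻¹
Layer 2 at 17 °C → α = 2.1×10⁻⁴ K⁻¹
Layer 3 at 8.8 °C → α = 1.4×10⁻⁴ K⁻¹
Layer 4 at 2.2 °C → α = 0.91×10⁻⁴ K⁻¹
Layer 1: 2.4×10⁻⁴ × 1.6 × 190 = 0.07296 m
Layer 2: 570 × 2.1×10⁻⁴ × 1.2 = 0.14364 m
760–1440 m: 680 × 1.4×10⁻⁴ × 0.72 = 0.068544 m
0.16 × 0.91×10⁻⁴ × 440 = 0.0064064 m
Δh = 0.07296 + 0.14364 + 0.068544 + 0.0064064 = 0.2915504 m

about 290 mm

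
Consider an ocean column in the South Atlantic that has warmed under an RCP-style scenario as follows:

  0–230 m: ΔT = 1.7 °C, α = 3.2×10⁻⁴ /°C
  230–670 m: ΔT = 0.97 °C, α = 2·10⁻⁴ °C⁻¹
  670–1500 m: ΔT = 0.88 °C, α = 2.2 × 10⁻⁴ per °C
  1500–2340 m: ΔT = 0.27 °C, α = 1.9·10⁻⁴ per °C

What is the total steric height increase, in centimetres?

41 cm

1.7 × 230 × 3.2×10⁻⁴ = 0.12512 m
Layer 2: 0.97 × 440 × 2×10⁻⁴ = 0.08536 m
670–1500 m: 830 × 0.88 × 2.2×10⁻⁴ = 0.160688 m
Layer 4: 1.9×10⁻⁴ × 0.27 × 840 = 0.043092 m
Δh = 0.12512 + 0.08536 + 0.160688 + 0.043092 = 0.41426 m ≈ 41 cm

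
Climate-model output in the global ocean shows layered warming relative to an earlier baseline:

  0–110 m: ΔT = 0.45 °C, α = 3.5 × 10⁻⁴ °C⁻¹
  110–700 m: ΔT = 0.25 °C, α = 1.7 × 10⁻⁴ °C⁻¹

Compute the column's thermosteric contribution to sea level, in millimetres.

0–110 m: 0.45 × 3.5×10⁻⁴ × 110 = 0.017325 m
110–700 m: 590 × 0.25 × 1.7×10⁻⁴ = 0.025075 m
Δh = 0.017325 + 0.025075 = 0.04240 m ≈ 42.4 mm

42.4 mm of thermosteric rise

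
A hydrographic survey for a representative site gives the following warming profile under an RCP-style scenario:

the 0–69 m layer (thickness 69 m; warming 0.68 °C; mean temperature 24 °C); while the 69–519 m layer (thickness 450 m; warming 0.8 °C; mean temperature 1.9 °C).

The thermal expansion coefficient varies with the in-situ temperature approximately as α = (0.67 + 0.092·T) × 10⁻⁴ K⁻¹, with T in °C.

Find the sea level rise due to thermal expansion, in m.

Layer 1: α = (0.67 + 0.092×24)×10⁻⁴ = 2.878×10⁻⁴ K⁻¹
Layer 2: α = (0.67 + 0.092×1.9)×10⁻⁴ = 0.8448×10⁻⁴ K⁻¹
2.878×10⁻⁴ × 0.68 × 69 = 0.013503576 m
69–519 m: 0.8448×10⁻⁴ × 0.8 × 450 = 0.0304128 m
Δh = 0.013503576 + 0.0304128 = 0.043916376 m

Δh = 0.0439 m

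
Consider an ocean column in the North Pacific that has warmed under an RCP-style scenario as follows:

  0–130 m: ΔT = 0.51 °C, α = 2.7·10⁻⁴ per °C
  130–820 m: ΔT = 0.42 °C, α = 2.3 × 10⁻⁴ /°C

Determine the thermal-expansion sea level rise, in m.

0–130 m: 0.51 × 130 × 2.7×10⁻⁴ = 0.017901 m
130–820 m: 2.3×10⁻⁴ × 0.42 × 690 = 0.066654 m
Δh = 0.017901 + 0.066654 = 0.084555 m ≈ 0.0846 m

about 0.0846 m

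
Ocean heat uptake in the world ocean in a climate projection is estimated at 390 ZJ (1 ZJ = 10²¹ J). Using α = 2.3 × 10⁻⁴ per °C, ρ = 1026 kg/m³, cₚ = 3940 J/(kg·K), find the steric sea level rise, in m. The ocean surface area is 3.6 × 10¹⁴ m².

Per unit area: Q = 390×10²¹ / (3.6×10¹⁴) ≈ 1.083×10⁹ J/m²
Δh = αQ/(ρcₚ) = 2.3×10⁻⁴ × 1.083×10⁹ / (1026 × 3940) ≈ 0.061619 m

0.062 m of thermosteric rise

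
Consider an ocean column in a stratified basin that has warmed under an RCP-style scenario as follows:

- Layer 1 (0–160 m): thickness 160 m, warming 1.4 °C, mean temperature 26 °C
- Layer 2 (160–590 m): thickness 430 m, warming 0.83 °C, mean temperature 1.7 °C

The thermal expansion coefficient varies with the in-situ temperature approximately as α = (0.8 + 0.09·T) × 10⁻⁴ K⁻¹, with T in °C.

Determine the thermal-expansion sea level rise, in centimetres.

Layer 1: α = (0.8 + 0.09×26)×10⁻⁴ = 3.14×10⁻⁴ K⁻¹
Layer 2: α = (0.8 + 0.09×1.7)×10⁻⁴ = 0.953×10⁻⁴ K⁻¹
1.4 × 3.14×10⁻⁴ × 160 = 0.070336 m
0.953×10⁻⁴ × 0.83 × 430 = 0.03401257 m
Δh = 0.070336 + 0.03401257 = 0.10434857 m ≈ 10 cm

about 10 cm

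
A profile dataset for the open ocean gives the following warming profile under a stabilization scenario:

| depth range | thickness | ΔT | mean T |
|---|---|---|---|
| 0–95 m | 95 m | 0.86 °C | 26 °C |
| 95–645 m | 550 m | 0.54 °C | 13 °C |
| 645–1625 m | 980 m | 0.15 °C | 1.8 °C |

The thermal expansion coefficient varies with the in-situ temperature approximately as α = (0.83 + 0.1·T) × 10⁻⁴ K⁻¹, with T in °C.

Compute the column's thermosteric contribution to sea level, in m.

Δh ≈ 0.11 m

Layer 1: α = (0.83 + 0.1×26)×10⁻⁴ = 3.43×10⁻⁴ K⁻¹
Layer 2: α = (0.83 + 0.1×13)×10⁻⁴ = 2.13×10⁻⁴ K⁻¹
Layer 3: α = (0.83 + 0.1×1.8)×10⁻⁴ = 1.01×10⁻⁴ K⁻¹
3.43×10⁻⁴ × 0.86 × 95 = 0.0280231 m
Layer 2: 0.54 × 550 × 2.13×10⁻⁴ = 0.063261 m
Layer 3: 980 × 0.15 × 1.01×10⁻⁴ = 0.014847 m
Δh = 0.0280231 + 0.063261 + 0.014847 = 0.1061311 m ≈ 0.11 m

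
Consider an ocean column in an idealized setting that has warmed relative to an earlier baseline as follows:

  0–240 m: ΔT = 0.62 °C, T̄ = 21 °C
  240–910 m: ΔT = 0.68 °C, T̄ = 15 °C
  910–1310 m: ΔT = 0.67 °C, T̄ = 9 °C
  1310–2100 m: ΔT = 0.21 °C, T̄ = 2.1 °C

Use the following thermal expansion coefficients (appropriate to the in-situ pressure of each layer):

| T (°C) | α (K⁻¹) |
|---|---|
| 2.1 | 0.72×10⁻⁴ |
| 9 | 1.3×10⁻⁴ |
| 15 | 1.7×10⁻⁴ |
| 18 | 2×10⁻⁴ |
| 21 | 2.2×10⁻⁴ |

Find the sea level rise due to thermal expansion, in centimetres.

Layer 1 at 21 °C → α = 2.2×10⁻⁴ K⁻¹
Layer 2 at 15 °C → α = 1.7×10⁻⁴ K⁻¹
Layer 3 at 9 °C → α = 1.3×10⁻⁴ K⁻¹
Layer 4 at 2.1 °C → α = 0.72×10⁻⁴ K⁻¹
2.2×10⁻⁴ × 0.62 × 240 = 0.032736 m
670 × 0.68 × 1.7×10⁻⁴ = 0.077452 m
0.67 × 1.3×10⁻⁴ × 400 = 0.03484 m
1310–2100 m: 790 × 0.72×10⁻⁴ × 0.21 = 0.0119448 m
Δh = 0.032736 + 0.077452 + 0.03484 + 0.0119448 = 0.1569728 m ≈ 16 cm

about 16 cm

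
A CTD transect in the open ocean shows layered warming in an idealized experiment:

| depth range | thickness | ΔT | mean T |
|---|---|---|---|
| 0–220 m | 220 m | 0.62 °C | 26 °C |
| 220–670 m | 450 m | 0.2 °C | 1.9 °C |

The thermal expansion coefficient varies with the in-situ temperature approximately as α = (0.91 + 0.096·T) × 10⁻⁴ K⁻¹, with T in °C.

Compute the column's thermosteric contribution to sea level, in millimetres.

56.3 mm

Layer 1: α = (0.91 + 0.096×26)×10⁻⁴ = 3.406×10⁻⁴ K⁻¹
Layer 2: α = (0.91 + 0.096×1.9)×10⁻⁴ = 1.0924×10⁻⁴ K⁻¹
0–220 m: 3.406×10⁻⁴ × 0.62 × 220 = 0.04645784 m
220–670 m: 1.0924×10⁻⁴ × 450 × 0.2 = 0.0098316 m
Δh = 0.04645784 + 0.0098316 = 0.05628944 m ≈ 56.3 mm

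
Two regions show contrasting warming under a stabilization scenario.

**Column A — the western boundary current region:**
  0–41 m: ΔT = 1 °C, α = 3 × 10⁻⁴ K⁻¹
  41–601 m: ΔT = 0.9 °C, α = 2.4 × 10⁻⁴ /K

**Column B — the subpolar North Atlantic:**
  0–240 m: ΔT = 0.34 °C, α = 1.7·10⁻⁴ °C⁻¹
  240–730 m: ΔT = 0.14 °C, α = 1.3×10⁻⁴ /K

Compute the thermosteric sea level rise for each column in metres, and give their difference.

A 0–41 m: 41 × 3×10⁻⁴ × 1 = 0.01230 m
A Layer 2: 0.9 × 2.4×10⁻⁴ × 560 = 0.12096 m
A total: 0.13326 m
B 0–240 m: 0.34 × 1.7×10⁻⁴ × 240 = 0.013872 m
B Layer 2: 1.3×10⁻⁴ × 490 × 0.14 = 0.008918 m
B total: 0.02279 m
Difference: 0.13326 − 0.02279 = 0.11047 m

Δh_A ≈ 0.13 m, Δh_B ≈ 0.023 m; difference ≈ 0.11 m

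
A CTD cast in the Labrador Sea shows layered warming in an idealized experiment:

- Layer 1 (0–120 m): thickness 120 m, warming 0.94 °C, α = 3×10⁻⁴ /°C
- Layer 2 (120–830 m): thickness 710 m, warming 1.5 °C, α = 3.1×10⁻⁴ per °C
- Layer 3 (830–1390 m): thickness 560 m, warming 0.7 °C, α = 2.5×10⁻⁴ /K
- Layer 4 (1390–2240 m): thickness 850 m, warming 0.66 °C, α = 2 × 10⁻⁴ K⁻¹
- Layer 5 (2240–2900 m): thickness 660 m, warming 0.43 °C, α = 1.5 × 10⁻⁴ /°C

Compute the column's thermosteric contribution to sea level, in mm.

Δh = 617 mm

0–120 m: 0.94 × 3×10⁻⁴ × 120 = 0.03384 m
120–830 m: 3.1×10⁻⁴ × 710 × 1.5 = 0.33015 m
830–1390 m: 2.5×10⁻⁴ × 0.7 × 560 = 0.09800 m
2×10⁻⁴ × 850 × 0.66 = 0.11220 m
Layer 5: 1.5×10⁻⁴ × 660 × 0.43 = 0.04257 m
Δh = 0.03384 + 0.33015 + 0.09800 + 0.11220 + 0.04257 = 0.61676 m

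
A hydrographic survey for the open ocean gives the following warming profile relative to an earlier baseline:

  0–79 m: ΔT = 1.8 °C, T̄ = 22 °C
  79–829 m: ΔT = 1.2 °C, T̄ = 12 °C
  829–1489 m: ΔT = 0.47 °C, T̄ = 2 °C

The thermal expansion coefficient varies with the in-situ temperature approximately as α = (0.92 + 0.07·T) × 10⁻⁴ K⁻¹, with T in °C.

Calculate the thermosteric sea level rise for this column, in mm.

about 226 mm

Layer 1: α = (0.92 + 0.07×22)×10⁻⁴ = 2.46×10⁻⁴ K⁻¹
Layer 2: α = (0.92 + 0.07×12)×10⁻⁴ = 1.76×10⁻⁴ K⁻¹
Layer 3: α = (0.92 + 0.07×2)×10⁻⁴ = 1.06×10⁻⁴ K⁻¹
Layer 1: 79 × 1.8 × 2.46×10⁻⁴ = 0.0349812 m
79–829 m: 1.2 × 1.76×10⁻⁴ × 750 = 0.15840 m
1.06×10⁻⁴ × 660 × 0.47 = 0.0328812 m
Δh = 0.0349812 + 0.15840 + 0.0328812 = 0.2262624 m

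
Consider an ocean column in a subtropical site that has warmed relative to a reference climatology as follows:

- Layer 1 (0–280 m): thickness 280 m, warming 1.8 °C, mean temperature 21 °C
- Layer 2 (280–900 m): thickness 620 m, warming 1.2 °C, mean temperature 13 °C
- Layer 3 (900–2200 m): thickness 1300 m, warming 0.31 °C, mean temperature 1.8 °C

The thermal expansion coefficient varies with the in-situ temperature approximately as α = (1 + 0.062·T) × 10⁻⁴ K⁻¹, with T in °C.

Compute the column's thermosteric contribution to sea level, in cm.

Layer 1: α = (1 + 0.062×21)×10⁻⁴ = 2.302×10⁻⁴ K⁻¹
Layer 2: α = (1 + 0.062×13)×10⁻⁴ = 1.806×10⁻⁴ K⁻¹
Layer 3: α = (1 + 0.062×1.8)×10⁻⁴ = 1.1116×10⁻⁴ K⁻¹
0–280 m: 1.8 × 2.302×10⁻⁴ × 280 = 0.1160208 m
1.2 × 620 × 1.806×10⁻⁴ = 0.1343664 m
0.31 × 1300 × 1.1116×10⁻⁴ = 0.04479748 m
Δh = 0.1160208 + 0.1343664 + 0.04479748 = 0.29518468 m

29.5 cm of thermosteric rise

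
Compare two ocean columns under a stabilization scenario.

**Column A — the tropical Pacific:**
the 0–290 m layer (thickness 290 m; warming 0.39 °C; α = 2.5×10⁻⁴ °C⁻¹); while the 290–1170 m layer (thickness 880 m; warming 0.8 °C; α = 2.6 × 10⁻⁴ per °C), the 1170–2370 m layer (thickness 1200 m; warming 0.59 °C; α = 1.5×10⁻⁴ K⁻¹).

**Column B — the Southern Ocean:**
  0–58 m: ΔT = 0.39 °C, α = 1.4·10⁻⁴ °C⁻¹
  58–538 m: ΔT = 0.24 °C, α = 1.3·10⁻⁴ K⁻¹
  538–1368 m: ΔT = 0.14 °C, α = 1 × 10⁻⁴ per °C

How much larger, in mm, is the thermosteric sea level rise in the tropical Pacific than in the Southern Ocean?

A Layer 1: 290 × 2.5×10⁻⁴ × 0.39 = 0.028275 m
A 290–1170 m: 880 × 2.6×10⁻⁴ × 0.8 = 0.18304 m
A 1170–2370 m: 1.5×10⁻⁴ × 0.59 × 1200 = 0.10620 m
A total: 0.317515 m
B 0–58 m: 1.4×10⁻⁴ × 58 × 0.39 = 0.0031668 m
B 58–538 m: 0.24 × 1.3×10⁻⁴ × 480 = 0.014976 m
B 0.14 × 1×10⁻⁴ × 830 = 0.01162 m
B total: 0.0297628 m
Difference: 0.317515 − 0.0297628 = 0.2877522 m

290 mm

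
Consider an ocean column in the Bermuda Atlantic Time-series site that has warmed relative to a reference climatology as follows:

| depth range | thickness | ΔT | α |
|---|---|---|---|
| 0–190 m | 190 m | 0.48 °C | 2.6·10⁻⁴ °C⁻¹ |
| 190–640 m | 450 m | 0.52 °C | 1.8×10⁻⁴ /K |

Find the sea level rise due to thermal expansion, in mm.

Layer 1: 190 × 2.6×10⁻⁴ × 0.48 = 0.023712 m
Layer 2: 1.8×10⁻⁴ × 450 × 0.52 = 0.04212 m
Δh = 0.023712 + 0.04212 = 0.065832 m

about 65.8 mm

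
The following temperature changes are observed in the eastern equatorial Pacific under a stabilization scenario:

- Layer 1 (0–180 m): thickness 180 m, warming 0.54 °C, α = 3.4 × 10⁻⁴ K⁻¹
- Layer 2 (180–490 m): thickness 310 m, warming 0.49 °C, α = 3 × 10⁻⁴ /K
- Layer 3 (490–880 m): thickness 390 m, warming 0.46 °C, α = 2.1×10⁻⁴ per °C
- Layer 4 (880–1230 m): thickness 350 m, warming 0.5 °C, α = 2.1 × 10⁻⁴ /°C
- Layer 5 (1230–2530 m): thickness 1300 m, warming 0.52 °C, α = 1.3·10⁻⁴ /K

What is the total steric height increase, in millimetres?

about 241 mm

Layer 1: 3.4×10⁻⁴ × 0.54 × 180 = 0.033048 m
180–490 m: 0.49 × 3×10⁻⁴ × 310 = 0.04557 m
Layer 3: 390 × 2.1×10⁻⁴ × 0.46 = 0.037674 m
Layer 4: 350 × 0.5 × 2.1×10⁻⁴ = 0.03675 m
1230–2530 m: 1.3×10⁻⁴ × 0.52 × 1300 = 0.08788 m
Δh = 0.033048 + 0.04557 + 0.037674 + 0.03675 + 0.08788 = 0.240922 m ≈ 241 mm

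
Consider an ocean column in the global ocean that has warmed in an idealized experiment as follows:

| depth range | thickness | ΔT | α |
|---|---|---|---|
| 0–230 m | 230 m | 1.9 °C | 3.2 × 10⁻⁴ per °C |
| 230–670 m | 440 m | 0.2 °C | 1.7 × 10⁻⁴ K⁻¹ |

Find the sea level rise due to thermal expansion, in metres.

0–230 m: 1.9 × 3.2×10⁻⁴ × 230 = 0.13984 m
230–670 m: 440 × 1.7×10⁻⁴ × 0.2 = 0.01496 m
Δh = 0.13984 + 0.01496 = 0.15480 m

Δh ≈ 0.15 m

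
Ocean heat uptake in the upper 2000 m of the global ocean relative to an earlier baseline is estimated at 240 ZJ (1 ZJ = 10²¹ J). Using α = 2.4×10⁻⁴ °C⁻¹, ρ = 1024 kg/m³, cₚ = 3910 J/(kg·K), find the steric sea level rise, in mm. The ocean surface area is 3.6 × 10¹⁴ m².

40.0 mm of thermosteric rise

Per unit area: Q = 240×10²¹ / (3.6×10¹⁴) ≈ 6.667×10⁸ J/m²
Δh = αQ/(ρcₚ) = 2.4×10⁻⁴ × 6.667×10⁸ / (1024 × 3910) ≈ 0.039964 m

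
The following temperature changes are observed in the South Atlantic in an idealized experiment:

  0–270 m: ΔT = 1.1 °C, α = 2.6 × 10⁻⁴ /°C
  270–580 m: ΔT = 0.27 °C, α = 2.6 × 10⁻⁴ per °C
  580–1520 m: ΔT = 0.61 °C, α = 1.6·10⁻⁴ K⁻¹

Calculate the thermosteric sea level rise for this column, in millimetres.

Δh ≈ 191 mm

Layer 1: 1.1 × 270 × 2.6×10⁻⁴ = 0.07722 m
270–580 m: 0.27 × 310 × 2.6×10⁻⁴ = 0.021762 m
580–1520 m: 1.6×10⁻⁴ × 0.61 × 940 = 0.091744 m
Δh = 0.07722 + 0.021762 + 0.091744 = 0.190726 m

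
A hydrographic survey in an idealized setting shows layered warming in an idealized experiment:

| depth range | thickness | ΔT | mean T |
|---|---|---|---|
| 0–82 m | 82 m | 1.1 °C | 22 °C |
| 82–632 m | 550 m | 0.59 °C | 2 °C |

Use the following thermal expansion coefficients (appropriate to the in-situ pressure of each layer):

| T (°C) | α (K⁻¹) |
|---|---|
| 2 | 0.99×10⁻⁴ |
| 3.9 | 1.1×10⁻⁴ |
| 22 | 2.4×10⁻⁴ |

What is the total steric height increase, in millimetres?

Δh ≈ 53.8 mm

Layer 1 at 22 °C → α = 2.4×10⁻⁴ K⁻¹
Layer 2 at 2 °C → α = 0.99×10⁻⁴ K⁻¹
0–82 m: 1.1 × 82 × 2.4×10⁻⁴ = 0.021648 m
Layer 2: 550 × 0.59 × 0.99×10⁻⁴ = 0.0321255 m
Δh = 0.021648 + 0.0321255 = 0.0537735 m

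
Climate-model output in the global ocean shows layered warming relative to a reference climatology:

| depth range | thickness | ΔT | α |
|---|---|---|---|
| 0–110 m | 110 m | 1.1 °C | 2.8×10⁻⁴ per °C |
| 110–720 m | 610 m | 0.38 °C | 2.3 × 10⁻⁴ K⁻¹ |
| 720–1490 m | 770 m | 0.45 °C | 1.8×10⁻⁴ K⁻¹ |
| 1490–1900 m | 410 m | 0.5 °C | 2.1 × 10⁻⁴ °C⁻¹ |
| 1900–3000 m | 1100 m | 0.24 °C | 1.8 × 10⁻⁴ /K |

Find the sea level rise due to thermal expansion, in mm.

0–110 m: 2.8×10⁻⁴ × 110 × 1.1 = 0.03388 m
110–720 m: 2.3×10⁻⁴ × 610 × 0.38 = 0.053314 m
Layer 3: 0.45 × 1.8×10⁻⁴ × 770 = 0.06237 m
1490–1900 m: 2.1×10⁻⁴ × 410 × 0.5 = 0.04305 m
1900–3000 m: 1.8×10⁻⁴ × 0.24 × 1100 = 0.04752 m
Δh = 0.03388 + 0.053314 + 0.06237 + 0.04305 + 0.04752 = 0.240134 m

240 mm of thermosteric rise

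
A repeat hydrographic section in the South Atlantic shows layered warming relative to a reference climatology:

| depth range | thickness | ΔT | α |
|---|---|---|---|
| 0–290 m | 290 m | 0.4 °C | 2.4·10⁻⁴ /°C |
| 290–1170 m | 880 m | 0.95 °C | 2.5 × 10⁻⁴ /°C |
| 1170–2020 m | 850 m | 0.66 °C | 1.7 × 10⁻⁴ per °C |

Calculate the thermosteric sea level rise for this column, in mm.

Layer 1: 2.4×10⁻⁴ × 0.4 × 290 = 0.02784 m
2.5×10⁻⁴ × 0.95 × 880 = 0.20900 m
850 × 0.66 × 1.7×10⁻⁴ = 0.09537 m
Δh = 0.02784 + 0.20900 + 0.09537 = 0.33221 m ≈ 330 mm

Δh = 330 mm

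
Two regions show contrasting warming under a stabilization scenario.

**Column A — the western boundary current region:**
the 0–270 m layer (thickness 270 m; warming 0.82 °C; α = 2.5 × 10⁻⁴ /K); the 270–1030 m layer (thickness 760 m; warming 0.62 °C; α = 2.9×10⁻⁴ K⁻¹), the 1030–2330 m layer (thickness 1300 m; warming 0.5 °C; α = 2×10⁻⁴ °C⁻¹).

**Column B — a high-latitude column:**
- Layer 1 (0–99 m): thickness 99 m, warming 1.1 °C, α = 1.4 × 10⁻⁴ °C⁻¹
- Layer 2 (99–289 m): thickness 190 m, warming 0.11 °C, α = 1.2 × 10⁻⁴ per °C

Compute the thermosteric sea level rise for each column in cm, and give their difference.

A: 32 cm; B: 1.8 cm; difference 30 cm

A Layer 1: 270 × 0.82 × 2.5×10⁻⁴ = 0.05535 m
A 270–1030 m: 760 × 2.9×10⁻⁴ × 0.62 = 0.136648 m
A 1030–2330 m: 0.5 × 2×10⁻⁴ × 1300 = 0.13000 m
A total: 0.321998 m
B Layer 1: 1.4×10⁻⁴ × 99 × 1.1 = 0.015246 m
B 1.2×10⁻⁴ × 0.11 × 190 = 0.002508 m
B total: 0.017754 m
Difference: 0.321998 − 0.017754 = 0.304244 m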